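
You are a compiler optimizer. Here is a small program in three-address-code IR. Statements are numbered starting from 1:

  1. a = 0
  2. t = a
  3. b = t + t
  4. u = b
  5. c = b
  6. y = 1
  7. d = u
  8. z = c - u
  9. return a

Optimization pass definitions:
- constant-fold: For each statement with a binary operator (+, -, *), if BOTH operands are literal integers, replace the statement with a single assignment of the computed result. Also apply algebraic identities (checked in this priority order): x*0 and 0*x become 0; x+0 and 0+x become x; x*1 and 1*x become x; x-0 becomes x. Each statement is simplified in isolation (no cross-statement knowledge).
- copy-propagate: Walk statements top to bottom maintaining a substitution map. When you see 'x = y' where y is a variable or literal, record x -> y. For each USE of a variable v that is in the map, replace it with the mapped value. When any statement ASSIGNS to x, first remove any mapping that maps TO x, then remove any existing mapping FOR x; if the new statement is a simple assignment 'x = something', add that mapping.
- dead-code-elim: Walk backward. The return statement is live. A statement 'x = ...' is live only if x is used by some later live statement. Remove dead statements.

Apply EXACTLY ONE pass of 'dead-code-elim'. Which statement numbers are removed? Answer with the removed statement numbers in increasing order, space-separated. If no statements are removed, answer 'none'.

Answer: 2 3 4 5 6 7 8

Derivation:
Backward liveness scan:
Stmt 1 'a = 0': KEEP (a is live); live-in = []
Stmt 2 't = a': DEAD (t not in live set ['a'])
Stmt 3 'b = t + t': DEAD (b not in live set ['a'])
Stmt 4 'u = b': DEAD (u not in live set ['a'])
Stmt 5 'c = b': DEAD (c not in live set ['a'])
Stmt 6 'y = 1': DEAD (y not in live set ['a'])
Stmt 7 'd = u': DEAD (d not in live set ['a'])
Stmt 8 'z = c - u': DEAD (z not in live set ['a'])
Stmt 9 'return a': KEEP (return); live-in = ['a']
Removed statement numbers: [2, 3, 4, 5, 6, 7, 8]
Surviving IR:
  a = 0
  return a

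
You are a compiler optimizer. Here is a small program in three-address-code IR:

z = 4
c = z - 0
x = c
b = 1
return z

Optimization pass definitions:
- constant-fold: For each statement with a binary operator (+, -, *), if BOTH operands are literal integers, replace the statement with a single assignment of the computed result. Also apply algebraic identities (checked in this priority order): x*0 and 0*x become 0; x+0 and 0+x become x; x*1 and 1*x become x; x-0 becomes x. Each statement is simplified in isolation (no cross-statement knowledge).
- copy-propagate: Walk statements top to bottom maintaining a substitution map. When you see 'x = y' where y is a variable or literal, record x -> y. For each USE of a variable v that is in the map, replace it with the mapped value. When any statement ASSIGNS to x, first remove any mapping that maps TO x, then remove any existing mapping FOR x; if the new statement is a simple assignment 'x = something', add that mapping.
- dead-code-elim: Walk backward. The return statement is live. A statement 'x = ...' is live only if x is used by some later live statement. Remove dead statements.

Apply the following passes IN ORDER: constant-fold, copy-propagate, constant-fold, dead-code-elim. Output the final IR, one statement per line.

Initial IR:
  z = 4
  c = z - 0
  x = c
  b = 1
  return z
After constant-fold (5 stmts):
  z = 4
  c = z
  x = c
  b = 1
  return z
After copy-propagate (5 stmts):
  z = 4
  c = 4
  x = 4
  b = 1
  return 4
After constant-fold (5 stmts):
  z = 4
  c = 4
  x = 4
  b = 1
  return 4
After dead-code-elim (1 stmts):
  return 4

Answer: return 4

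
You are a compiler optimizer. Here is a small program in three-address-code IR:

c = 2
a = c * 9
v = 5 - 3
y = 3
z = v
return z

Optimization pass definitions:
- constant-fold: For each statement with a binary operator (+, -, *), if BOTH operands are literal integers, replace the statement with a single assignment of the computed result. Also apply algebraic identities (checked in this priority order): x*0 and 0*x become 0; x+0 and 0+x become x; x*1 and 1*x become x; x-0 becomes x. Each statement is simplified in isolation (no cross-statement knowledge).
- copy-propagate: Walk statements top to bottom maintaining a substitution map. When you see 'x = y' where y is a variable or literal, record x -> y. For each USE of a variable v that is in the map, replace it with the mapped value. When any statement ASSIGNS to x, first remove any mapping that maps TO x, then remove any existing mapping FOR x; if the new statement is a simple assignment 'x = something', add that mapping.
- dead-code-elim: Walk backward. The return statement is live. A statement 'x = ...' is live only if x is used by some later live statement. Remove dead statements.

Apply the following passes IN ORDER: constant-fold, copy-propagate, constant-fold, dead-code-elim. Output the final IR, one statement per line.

Initial IR:
  c = 2
  a = c * 9
  v = 5 - 3
  y = 3
  z = v
  return z
After constant-fold (6 stmts):
  c = 2
  a = c * 9
  v = 2
  y = 3
  z = v
  return z
After copy-propagate (6 stmts):
  c = 2
  a = 2 * 9
  v = 2
  y = 3
  z = 2
  return 2
After constant-fold (6 stmts):
  c = 2
  a = 18
  v = 2
  y = 3
  z = 2
  return 2
After dead-code-elim (1 stmts):
  return 2

Answer: return 2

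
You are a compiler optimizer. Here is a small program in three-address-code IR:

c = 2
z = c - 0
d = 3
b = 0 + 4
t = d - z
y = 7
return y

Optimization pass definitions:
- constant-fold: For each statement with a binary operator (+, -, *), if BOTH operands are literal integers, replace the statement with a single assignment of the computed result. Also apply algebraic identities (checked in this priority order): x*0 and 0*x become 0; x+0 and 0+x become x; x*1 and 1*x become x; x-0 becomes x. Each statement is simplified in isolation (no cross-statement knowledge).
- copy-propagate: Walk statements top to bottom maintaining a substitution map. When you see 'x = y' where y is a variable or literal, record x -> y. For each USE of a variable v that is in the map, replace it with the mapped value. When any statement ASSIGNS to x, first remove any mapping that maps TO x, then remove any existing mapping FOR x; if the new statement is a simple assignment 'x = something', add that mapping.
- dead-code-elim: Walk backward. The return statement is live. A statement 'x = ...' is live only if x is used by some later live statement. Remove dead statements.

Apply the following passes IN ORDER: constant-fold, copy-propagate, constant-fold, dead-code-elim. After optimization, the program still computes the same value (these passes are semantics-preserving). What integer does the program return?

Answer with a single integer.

Initial IR:
  c = 2
  z = c - 0
  d = 3
  b = 0 + 4
  t = d - z
  y = 7
  return y
After constant-fold (7 stmts):
  c = 2
  z = c
  d = 3
  b = 4
  t = d - z
  y = 7
  return y
After copy-propagate (7 stmts):
  c = 2
  z = 2
  d = 3
  b = 4
  t = 3 - 2
  y = 7
  return 7
After constant-fold (7 stmts):
  c = 2
  z = 2
  d = 3
  b = 4
  t = 1
  y = 7
  return 7
After dead-code-elim (1 stmts):
  return 7
Evaluate:
  c = 2  =>  c = 2
  z = c - 0  =>  z = 2
  d = 3  =>  d = 3
  b = 0 + 4  =>  b = 4
  t = d - z  =>  t = 1
  y = 7  =>  y = 7
  return y = 7

Answer: 7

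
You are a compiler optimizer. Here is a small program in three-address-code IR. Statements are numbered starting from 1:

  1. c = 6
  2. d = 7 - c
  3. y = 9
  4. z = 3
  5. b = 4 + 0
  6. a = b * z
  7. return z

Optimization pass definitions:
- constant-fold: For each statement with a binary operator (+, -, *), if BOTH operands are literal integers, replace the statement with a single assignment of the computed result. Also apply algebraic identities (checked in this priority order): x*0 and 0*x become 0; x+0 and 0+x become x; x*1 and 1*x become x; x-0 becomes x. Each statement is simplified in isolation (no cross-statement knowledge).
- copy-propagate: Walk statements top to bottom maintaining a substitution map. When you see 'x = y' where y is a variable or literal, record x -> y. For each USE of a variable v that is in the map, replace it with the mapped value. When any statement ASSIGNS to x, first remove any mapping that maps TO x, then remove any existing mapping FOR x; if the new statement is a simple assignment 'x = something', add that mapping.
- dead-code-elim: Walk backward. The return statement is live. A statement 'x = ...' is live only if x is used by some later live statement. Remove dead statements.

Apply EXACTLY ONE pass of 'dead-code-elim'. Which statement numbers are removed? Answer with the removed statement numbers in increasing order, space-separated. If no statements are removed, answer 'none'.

Backward liveness scan:
Stmt 1 'c = 6': DEAD (c not in live set [])
Stmt 2 'd = 7 - c': DEAD (d not in live set [])
Stmt 3 'y = 9': DEAD (y not in live set [])
Stmt 4 'z = 3': KEEP (z is live); live-in = []
Stmt 5 'b = 4 + 0': DEAD (b not in live set ['z'])
Stmt 6 'a = b * z': DEAD (a not in live set ['z'])
Stmt 7 'return z': KEEP (return); live-in = ['z']
Removed statement numbers: [1, 2, 3, 5, 6]
Surviving IR:
  z = 3
  return z

Answer: 1 2 3 5 6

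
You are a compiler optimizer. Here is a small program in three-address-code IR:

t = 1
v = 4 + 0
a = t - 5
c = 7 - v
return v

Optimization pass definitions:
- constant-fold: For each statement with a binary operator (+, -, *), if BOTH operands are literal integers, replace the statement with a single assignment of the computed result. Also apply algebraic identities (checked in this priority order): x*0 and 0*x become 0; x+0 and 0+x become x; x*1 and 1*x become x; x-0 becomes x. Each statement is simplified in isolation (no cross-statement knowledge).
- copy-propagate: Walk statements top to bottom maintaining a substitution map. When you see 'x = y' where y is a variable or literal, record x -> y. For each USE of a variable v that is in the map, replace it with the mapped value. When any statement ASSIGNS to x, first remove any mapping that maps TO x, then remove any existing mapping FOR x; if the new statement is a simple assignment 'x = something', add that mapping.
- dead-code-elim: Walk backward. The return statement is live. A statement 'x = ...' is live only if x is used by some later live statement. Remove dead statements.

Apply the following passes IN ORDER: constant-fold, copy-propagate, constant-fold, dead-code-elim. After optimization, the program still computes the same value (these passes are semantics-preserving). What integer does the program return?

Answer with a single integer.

Answer: 4

Derivation:
Initial IR:
  t = 1
  v = 4 + 0
  a = t - 5
  c = 7 - v
  return v
After constant-fold (5 stmts):
  t = 1
  v = 4
  a = t - 5
  c = 7 - v
  return v
After copy-propagate (5 stmts):
  t = 1
  v = 4
  a = 1 - 5
  c = 7 - 4
  return 4
After constant-fold (5 stmts):
  t = 1
  v = 4
  a = -4
  c = 3
  return 4
After dead-code-elim (1 stmts):
  return 4
Evaluate:
  t = 1  =>  t = 1
  v = 4 + 0  =>  v = 4
  a = t - 5  =>  a = -4
  c = 7 - v  =>  c = 3
  return v = 4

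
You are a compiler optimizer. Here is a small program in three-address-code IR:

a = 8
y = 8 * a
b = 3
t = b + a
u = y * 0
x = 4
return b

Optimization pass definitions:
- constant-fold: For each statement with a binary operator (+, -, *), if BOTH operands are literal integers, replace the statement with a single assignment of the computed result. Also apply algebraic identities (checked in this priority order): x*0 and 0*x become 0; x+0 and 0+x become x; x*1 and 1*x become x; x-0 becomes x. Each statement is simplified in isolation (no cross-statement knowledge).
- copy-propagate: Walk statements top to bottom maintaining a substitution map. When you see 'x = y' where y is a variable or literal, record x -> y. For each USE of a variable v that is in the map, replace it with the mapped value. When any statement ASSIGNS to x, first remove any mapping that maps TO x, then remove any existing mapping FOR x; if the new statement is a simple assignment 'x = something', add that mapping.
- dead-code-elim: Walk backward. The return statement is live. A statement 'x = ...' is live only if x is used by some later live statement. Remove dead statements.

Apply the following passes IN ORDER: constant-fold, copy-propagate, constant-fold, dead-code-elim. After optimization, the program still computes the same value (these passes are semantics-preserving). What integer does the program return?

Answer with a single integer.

Answer: 3

Derivation:
Initial IR:
  a = 8
  y = 8 * a
  b = 3
  t = b + a
  u = y * 0
  x = 4
  return b
After constant-fold (7 stmts):
  a = 8
  y = 8 * a
  b = 3
  t = b + a
  u = 0
  x = 4
  return b
After copy-propagate (7 stmts):
  a = 8
  y = 8 * 8
  b = 3
  t = 3 + 8
  u = 0
  x = 4
  return 3
After constant-fold (7 stmts):
  a = 8
  y = 64
  b = 3
  t = 11
  u = 0
  x = 4
  return 3
After dead-code-elim (1 stmts):
  return 3
Evaluate:
  a = 8  =>  a = 8
  y = 8 * a  =>  y = 64
  b = 3  =>  b = 3
  t = b + a  =>  t = 11
  u = y * 0  =>  u = 0
  x = 4  =>  x = 4
  return b = 3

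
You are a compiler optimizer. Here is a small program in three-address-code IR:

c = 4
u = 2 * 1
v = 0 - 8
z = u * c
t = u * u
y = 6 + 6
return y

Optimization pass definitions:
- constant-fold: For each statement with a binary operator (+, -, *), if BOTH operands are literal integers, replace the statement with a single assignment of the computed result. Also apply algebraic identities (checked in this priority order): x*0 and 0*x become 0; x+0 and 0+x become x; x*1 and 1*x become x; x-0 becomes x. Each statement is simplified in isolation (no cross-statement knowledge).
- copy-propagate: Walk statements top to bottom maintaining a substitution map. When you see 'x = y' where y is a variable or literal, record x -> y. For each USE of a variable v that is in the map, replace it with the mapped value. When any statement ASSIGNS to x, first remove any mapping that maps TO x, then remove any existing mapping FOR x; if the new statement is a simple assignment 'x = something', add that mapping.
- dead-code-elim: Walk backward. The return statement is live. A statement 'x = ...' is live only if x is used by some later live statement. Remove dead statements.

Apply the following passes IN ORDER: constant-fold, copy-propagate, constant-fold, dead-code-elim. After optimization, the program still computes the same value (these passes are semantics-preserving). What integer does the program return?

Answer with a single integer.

Answer: 12

Derivation:
Initial IR:
  c = 4
  u = 2 * 1
  v = 0 - 8
  z = u * c
  t = u * u
  y = 6 + 6
  return y
After constant-fold (7 stmts):
  c = 4
  u = 2
  v = -8
  z = u * c
  t = u * u
  y = 12
  return y
After copy-propagate (7 stmts):
  c = 4
  u = 2
  v = -8
  z = 2 * 4
  t = 2 * 2
  y = 12
  return 12
After constant-fold (7 stmts):
  c = 4
  u = 2
  v = -8
  z = 8
  t = 4
  y = 12
  return 12
After dead-code-elim (1 stmts):
  return 12
Evaluate:
  c = 4  =>  c = 4
  u = 2 * 1  =>  u = 2
  v = 0 - 8  =>  v = -8
  z = u * c  =>  z = 8
  t = u * u  =>  t = 4
  y = 6 + 6  =>  y = 12
  return y = 12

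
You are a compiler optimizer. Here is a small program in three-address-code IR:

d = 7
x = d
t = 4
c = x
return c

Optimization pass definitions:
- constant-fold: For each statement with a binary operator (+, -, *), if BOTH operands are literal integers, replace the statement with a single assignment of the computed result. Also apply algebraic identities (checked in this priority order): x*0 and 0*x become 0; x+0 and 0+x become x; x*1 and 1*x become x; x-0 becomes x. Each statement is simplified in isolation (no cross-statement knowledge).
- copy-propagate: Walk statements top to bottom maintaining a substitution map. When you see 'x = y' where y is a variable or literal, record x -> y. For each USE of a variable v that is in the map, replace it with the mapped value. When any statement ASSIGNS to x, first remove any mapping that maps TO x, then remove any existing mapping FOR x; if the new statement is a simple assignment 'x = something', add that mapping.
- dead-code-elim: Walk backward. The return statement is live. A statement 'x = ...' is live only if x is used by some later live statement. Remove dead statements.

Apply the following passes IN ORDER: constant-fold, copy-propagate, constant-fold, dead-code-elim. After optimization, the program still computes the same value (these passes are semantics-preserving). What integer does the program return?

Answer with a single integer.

Answer: 7

Derivation:
Initial IR:
  d = 7
  x = d
  t = 4
  c = x
  return c
After constant-fold (5 stmts):
  d = 7
  x = d
  t = 4
  c = x
  return c
After copy-propagate (5 stmts):
  d = 7
  x = 7
  t = 4
  c = 7
  return 7
After constant-fold (5 stmts):
  d = 7
  x = 7
  t = 4
  c = 7
  return 7
After dead-code-elim (1 stmts):
  return 7
Evaluate:
  d = 7  =>  d = 7
  x = d  =>  x = 7
  t = 4  =>  t = 4
  c = x  =>  c = 7
  return c = 7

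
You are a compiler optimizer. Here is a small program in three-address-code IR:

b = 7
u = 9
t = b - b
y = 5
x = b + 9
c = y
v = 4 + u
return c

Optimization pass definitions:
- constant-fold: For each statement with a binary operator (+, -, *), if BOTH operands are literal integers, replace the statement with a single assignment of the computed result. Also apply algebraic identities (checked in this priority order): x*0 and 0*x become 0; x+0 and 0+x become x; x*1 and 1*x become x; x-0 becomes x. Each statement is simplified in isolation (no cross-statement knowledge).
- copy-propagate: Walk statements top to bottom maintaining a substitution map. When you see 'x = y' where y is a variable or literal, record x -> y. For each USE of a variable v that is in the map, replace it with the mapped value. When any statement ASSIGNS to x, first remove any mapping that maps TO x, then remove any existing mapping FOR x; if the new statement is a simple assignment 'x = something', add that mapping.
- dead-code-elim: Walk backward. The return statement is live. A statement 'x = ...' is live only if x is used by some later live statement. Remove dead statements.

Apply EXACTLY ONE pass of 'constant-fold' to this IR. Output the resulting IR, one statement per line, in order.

Applying constant-fold statement-by-statement:
  [1] b = 7  (unchanged)
  [2] u = 9  (unchanged)
  [3] t = b - b  (unchanged)
  [4] y = 5  (unchanged)
  [5] x = b + 9  (unchanged)
  [6] c = y  (unchanged)
  [7] v = 4 + u  (unchanged)
  [8] return c  (unchanged)
Result (8 stmts):
  b = 7
  u = 9
  t = b - b
  y = 5
  x = b + 9
  c = y
  v = 4 + u
  return c

Answer: b = 7
u = 9
t = b - b
y = 5
x = b + 9
c = y
v = 4 + u
return c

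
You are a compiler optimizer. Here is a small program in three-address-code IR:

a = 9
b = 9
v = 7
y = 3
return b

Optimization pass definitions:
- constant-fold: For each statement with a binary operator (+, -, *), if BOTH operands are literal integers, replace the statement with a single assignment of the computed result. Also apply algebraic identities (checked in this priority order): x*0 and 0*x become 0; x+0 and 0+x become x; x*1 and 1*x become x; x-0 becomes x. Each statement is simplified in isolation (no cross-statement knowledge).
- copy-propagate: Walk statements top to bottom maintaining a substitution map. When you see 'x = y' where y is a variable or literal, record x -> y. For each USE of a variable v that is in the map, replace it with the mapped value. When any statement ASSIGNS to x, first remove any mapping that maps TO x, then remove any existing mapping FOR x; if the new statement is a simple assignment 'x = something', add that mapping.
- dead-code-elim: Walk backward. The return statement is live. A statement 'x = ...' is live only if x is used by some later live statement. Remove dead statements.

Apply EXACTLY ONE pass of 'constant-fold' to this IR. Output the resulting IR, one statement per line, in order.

Applying constant-fold statement-by-statement:
  [1] a = 9  (unchanged)
  [2] b = 9  (unchanged)
  [3] v = 7  (unchanged)
  [4] y = 3  (unchanged)
  [5] return b  (unchanged)
Result (5 stmts):
  a = 9
  b = 9
  v = 7
  y = 3
  return b

Answer: a = 9
b = 9
v = 7
y = 3
return b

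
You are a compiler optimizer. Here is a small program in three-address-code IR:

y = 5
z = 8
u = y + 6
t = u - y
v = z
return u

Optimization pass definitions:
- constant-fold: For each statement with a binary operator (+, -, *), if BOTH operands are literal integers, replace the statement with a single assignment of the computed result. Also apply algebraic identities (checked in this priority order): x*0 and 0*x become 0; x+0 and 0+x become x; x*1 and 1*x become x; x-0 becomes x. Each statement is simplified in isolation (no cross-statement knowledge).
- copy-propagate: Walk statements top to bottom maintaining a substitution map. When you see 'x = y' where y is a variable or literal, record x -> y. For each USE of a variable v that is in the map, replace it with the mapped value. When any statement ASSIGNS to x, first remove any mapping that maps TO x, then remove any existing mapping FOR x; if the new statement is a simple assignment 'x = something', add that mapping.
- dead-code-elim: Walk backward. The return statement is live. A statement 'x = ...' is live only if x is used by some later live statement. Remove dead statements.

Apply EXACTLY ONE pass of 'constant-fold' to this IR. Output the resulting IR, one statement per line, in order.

Applying constant-fold statement-by-statement:
  [1] y = 5  (unchanged)
  [2] z = 8  (unchanged)
  [3] u = y + 6  (unchanged)
  [4] t = u - y  (unchanged)
  [5] v = z  (unchanged)
  [6] return u  (unchanged)
Result (6 stmts):
  y = 5
  z = 8
  u = y + 6
  t = u - y
  v = z
  return u

Answer: y = 5
z = 8
u = y + 6
t = u - y
v = z
return u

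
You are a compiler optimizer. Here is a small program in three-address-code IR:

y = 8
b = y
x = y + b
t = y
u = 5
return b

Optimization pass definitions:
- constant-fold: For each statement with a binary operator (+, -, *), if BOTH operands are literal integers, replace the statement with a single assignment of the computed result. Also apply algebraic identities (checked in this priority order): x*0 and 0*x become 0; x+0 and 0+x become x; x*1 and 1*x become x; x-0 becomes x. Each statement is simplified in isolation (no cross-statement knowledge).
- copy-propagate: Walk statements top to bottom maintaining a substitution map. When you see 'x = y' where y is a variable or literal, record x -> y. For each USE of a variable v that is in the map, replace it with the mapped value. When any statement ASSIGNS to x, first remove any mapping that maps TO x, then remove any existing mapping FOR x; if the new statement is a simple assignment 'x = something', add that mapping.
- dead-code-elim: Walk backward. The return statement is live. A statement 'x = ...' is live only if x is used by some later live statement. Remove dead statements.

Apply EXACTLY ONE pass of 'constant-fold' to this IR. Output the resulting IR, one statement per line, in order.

Answer: y = 8
b = y
x = y + b
t = y
u = 5
return b

Derivation:
Applying constant-fold statement-by-statement:
  [1] y = 8  (unchanged)
  [2] b = y  (unchanged)
  [3] x = y + b  (unchanged)
  [4] t = y  (unchanged)
  [5] u = 5  (unchanged)
  [6] return b  (unchanged)
Result (6 stmts):
  y = 8
  b = y
  x = y + b
  t = y
  u = 5
  return b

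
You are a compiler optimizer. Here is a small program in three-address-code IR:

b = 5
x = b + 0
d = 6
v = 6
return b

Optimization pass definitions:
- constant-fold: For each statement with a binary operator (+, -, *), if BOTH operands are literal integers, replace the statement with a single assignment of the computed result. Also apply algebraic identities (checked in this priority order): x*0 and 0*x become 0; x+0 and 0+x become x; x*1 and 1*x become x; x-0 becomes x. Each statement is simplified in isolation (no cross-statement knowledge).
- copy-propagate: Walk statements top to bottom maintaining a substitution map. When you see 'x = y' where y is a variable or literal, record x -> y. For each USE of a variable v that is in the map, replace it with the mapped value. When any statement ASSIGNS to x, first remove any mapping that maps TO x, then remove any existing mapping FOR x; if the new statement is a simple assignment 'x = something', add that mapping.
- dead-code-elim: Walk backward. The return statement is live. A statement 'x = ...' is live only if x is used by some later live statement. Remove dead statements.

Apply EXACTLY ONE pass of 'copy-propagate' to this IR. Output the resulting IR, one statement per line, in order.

Answer: b = 5
x = 5 + 0
d = 6
v = 6
return 5

Derivation:
Applying copy-propagate statement-by-statement:
  [1] b = 5  (unchanged)
  [2] x = b + 0  -> x = 5 + 0
  [3] d = 6  (unchanged)
  [4] v = 6  (unchanged)
  [5] return b  -> return 5
Result (5 stmts):
  b = 5
  x = 5 + 0
  d = 6
  v = 6
  return 5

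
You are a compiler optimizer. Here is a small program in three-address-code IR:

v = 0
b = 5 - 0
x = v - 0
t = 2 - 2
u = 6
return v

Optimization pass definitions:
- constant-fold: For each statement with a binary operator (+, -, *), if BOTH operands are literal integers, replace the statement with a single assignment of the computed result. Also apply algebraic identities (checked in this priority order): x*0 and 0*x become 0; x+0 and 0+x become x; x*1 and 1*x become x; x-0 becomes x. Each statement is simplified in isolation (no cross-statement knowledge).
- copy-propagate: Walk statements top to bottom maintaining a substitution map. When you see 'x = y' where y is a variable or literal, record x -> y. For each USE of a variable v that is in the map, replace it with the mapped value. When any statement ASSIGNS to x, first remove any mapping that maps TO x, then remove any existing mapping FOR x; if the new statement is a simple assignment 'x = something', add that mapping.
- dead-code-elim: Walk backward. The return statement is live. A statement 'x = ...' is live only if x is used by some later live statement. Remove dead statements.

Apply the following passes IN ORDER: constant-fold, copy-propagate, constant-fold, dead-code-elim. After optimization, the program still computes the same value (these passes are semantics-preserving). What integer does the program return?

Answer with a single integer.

Initial IR:
  v = 0
  b = 5 - 0
  x = v - 0
  t = 2 - 2
  u = 6
  return v
After constant-fold (6 stmts):
  v = 0
  b = 5
  x = v
  t = 0
  u = 6
  return v
After copy-propagate (6 stmts):
  v = 0
  b = 5
  x = 0
  t = 0
  u = 6
  return 0
After constant-fold (6 stmts):
  v = 0
  b = 5
  x = 0
  t = 0
  u = 6
  return 0
After dead-code-elim (1 stmts):
  return 0
Evaluate:
  v = 0  =>  v = 0
  b = 5 - 0  =>  b = 5
  x = v - 0  =>  x = 0
  t = 2 - 2  =>  t = 0
  u = 6  =>  u = 6
  return v = 0

Answer: 0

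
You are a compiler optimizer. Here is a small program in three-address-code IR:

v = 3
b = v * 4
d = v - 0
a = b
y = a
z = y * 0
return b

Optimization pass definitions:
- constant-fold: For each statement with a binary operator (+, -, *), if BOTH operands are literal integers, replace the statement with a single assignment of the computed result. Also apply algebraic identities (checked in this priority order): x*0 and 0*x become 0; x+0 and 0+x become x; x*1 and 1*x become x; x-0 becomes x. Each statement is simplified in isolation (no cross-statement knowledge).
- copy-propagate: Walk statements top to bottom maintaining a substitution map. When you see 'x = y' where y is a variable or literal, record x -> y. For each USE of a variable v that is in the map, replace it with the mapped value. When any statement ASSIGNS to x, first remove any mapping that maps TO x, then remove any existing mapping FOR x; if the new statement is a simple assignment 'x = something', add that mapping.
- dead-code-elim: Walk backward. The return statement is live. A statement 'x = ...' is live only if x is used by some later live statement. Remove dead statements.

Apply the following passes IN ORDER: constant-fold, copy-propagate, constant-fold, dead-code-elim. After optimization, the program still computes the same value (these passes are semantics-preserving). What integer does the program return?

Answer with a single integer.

Initial IR:
  v = 3
  b = v * 4
  d = v - 0
  a = b
  y = a
  z = y * 0
  return b
After constant-fold (7 stmts):
  v = 3
  b = v * 4
  d = v
  a = b
  y = a
  z = 0
  return b
After copy-propagate (7 stmts):
  v = 3
  b = 3 * 4
  d = 3
  a = b
  y = b
  z = 0
  return b
After constant-fold (7 stmts):
  v = 3
  b = 12
  d = 3
  a = b
  y = b
  z = 0
  return b
After dead-code-elim (2 stmts):
  b = 12
  return b
Evaluate:
  v = 3  =>  v = 3
  b = v * 4  =>  b = 12
  d = v - 0  =>  d = 3
  a = b  =>  a = 12
  y = a  =>  y = 12
  z = y * 0  =>  z = 0
  return b = 12

Answer: 12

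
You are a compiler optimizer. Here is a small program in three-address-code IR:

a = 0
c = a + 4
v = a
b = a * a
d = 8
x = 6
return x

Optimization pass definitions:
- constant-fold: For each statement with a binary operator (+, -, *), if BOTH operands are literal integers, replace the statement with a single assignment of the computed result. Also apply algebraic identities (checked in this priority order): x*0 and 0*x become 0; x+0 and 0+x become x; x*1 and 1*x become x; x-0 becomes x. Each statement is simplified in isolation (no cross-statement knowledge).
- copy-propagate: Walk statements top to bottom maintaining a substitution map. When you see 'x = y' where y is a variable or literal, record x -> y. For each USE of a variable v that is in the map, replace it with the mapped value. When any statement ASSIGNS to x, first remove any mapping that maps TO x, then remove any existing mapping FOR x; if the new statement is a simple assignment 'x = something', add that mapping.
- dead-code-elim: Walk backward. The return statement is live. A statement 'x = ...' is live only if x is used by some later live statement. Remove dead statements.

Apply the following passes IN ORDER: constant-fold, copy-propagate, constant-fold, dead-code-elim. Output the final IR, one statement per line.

Initial IR:
  a = 0
  c = a + 4
  v = a
  b = a * a
  d = 8
  x = 6
  return x
After constant-fold (7 stmts):
  a = 0
  c = a + 4
  v = a
  b = a * a
  d = 8
  x = 6
  return x
After copy-propagate (7 stmts):
  a = 0
  c = 0 + 4
  v = 0
  b = 0 * 0
  d = 8
  x = 6
  return 6
After constant-fold (7 stmts):
  a = 0
  c = 4
  v = 0
  b = 0
  d = 8
  x = 6
  return 6
After dead-code-elim (1 stmts):
  return 6

Answer: return 6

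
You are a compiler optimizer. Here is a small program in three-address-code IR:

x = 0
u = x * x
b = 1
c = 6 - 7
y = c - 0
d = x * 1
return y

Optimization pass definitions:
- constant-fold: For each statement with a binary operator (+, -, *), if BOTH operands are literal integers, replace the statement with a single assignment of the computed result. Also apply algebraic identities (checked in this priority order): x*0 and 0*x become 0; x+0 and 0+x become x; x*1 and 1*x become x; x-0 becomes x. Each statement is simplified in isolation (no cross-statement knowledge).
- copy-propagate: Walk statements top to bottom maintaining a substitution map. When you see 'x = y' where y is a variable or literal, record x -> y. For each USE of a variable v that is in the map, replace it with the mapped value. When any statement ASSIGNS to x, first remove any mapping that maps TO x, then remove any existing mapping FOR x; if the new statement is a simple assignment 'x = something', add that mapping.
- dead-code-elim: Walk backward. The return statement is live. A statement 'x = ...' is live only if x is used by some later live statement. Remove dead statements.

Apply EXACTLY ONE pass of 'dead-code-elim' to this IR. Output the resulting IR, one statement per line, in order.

Applying dead-code-elim statement-by-statement:
  [7] return y  -> KEEP (return); live=['y']
  [6] d = x * 1  -> DEAD (d not live)
  [5] y = c - 0  -> KEEP; live=['c']
  [4] c = 6 - 7  -> KEEP; live=[]
  [3] b = 1  -> DEAD (b not live)
  [2] u = x * x  -> DEAD (u not live)
  [1] x = 0  -> DEAD (x not live)
Result (3 stmts):
  c = 6 - 7
  y = c - 0
  return y

Answer: c = 6 - 7
y = c - 0
return y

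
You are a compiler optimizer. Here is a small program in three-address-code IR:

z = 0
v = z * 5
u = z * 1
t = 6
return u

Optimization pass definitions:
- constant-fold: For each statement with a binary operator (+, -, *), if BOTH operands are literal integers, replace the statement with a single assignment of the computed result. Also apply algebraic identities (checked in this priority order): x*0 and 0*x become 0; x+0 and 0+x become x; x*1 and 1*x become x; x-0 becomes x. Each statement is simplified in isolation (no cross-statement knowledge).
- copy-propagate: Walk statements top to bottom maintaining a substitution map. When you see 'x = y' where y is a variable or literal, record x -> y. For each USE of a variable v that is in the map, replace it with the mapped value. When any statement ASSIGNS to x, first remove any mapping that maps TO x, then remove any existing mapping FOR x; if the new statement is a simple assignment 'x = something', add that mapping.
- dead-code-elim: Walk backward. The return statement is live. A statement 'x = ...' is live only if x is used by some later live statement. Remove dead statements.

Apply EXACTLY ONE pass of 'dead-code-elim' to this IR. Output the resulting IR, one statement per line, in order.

Applying dead-code-elim statement-by-statement:
  [5] return u  -> KEEP (return); live=['u']
  [4] t = 6  -> DEAD (t not live)
  [3] u = z * 1  -> KEEP; live=['z']
  [2] v = z * 5  -> DEAD (v not live)
  [1] z = 0  -> KEEP; live=[]
Result (3 stmts):
  z = 0
  u = z * 1
  return u

Answer: z = 0
u = z * 1
return u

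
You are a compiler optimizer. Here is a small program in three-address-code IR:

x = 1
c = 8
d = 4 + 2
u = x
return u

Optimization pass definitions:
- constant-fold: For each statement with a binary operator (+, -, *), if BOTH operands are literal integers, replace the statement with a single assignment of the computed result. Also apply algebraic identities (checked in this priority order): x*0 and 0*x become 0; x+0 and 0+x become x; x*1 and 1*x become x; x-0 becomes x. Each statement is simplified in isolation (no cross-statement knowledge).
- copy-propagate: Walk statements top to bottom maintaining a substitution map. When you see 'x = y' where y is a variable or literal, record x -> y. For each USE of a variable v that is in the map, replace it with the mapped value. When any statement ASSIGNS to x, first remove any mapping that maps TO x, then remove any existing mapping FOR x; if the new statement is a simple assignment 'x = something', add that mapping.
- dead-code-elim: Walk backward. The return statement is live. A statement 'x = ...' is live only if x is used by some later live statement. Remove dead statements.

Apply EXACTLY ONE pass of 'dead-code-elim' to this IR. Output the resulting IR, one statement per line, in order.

Applying dead-code-elim statement-by-statement:
  [5] return u  -> KEEP (return); live=['u']
  [4] u = x  -> KEEP; live=['x']
  [3] d = 4 + 2  -> DEAD (d not live)
  [2] c = 8  -> DEAD (c not live)
  [1] x = 1  -> KEEP; live=[]
Result (3 stmts):
  x = 1
  u = x
  return u

Answer: x = 1
u = x
return u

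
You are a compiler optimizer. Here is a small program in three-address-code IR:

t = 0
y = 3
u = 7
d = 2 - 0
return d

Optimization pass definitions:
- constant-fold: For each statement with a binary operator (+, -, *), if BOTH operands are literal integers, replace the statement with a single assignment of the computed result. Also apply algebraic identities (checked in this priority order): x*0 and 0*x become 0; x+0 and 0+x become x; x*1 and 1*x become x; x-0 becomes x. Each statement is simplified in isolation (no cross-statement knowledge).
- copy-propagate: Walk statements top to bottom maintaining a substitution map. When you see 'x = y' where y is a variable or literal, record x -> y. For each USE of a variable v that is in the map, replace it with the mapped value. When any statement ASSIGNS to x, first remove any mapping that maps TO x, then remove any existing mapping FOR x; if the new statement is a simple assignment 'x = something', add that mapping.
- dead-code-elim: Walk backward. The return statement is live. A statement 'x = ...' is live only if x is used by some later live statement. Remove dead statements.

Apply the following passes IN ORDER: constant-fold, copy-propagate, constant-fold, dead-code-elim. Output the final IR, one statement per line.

Answer: return 2

Derivation:
Initial IR:
  t = 0
  y = 3
  u = 7
  d = 2 - 0
  return d
After constant-fold (5 stmts):
  t = 0
  y = 3
  u = 7
  d = 2
  return d
After copy-propagate (5 stmts):
  t = 0
  y = 3
  u = 7
  d = 2
  return 2
After constant-fold (5 stmts):
  t = 0
  y = 3
  u = 7
  d = 2
  return 2
After dead-code-elim (1 stmts):
  return 2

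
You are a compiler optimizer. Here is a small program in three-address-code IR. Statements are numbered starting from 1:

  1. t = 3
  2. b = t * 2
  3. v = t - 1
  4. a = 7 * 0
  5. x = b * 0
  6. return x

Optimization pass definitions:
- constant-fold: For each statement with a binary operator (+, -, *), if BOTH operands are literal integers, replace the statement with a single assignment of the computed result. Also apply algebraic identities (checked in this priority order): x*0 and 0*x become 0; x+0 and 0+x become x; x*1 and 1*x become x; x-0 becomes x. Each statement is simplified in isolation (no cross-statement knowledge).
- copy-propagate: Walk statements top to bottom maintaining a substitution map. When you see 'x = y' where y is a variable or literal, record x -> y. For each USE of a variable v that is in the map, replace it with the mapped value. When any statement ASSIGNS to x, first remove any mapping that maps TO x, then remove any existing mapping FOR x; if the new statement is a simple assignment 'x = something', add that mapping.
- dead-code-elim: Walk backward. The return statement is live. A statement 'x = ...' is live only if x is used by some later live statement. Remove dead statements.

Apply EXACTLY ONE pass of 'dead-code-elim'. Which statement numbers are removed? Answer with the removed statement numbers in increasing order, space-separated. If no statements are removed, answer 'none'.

Answer: 3 4

Derivation:
Backward liveness scan:
Stmt 1 't = 3': KEEP (t is live); live-in = []
Stmt 2 'b = t * 2': KEEP (b is live); live-in = ['t']
Stmt 3 'v = t - 1': DEAD (v not in live set ['b'])
Stmt 4 'a = 7 * 0': DEAD (a not in live set ['b'])
Stmt 5 'x = b * 0': KEEP (x is live); live-in = ['b']
Stmt 6 'return x': KEEP (return); live-in = ['x']
Removed statement numbers: [3, 4]
Surviving IR:
  t = 3
  b = t * 2
  x = b * 0
  return x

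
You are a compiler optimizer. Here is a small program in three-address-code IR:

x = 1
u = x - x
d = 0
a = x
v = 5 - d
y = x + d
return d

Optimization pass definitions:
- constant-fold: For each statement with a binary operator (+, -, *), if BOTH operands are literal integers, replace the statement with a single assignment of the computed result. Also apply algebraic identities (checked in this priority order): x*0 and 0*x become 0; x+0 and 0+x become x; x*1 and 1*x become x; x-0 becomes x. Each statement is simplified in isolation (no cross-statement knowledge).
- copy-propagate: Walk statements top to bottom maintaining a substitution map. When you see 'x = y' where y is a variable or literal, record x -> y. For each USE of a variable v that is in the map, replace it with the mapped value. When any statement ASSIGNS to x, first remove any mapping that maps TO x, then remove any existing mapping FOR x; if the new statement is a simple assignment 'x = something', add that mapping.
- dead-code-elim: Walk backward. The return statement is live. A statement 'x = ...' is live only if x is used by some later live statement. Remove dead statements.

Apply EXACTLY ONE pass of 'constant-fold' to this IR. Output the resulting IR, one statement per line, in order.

Answer: x = 1
u = x - x
d = 0
a = x
v = 5 - d
y = x + d
return d

Derivation:
Applying constant-fold statement-by-statement:
  [1] x = 1  (unchanged)
  [2] u = x - x  (unchanged)
  [3] d = 0  (unchanged)
  [4] a = x  (unchanged)
  [5] v = 5 - d  (unchanged)
  [6] y = x + d  (unchanged)
  [7] return d  (unchanged)
Result (7 stmts):
  x = 1
  u = x - x
  d = 0
  a = x
  v = 5 - d
  y = x + d
  return d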